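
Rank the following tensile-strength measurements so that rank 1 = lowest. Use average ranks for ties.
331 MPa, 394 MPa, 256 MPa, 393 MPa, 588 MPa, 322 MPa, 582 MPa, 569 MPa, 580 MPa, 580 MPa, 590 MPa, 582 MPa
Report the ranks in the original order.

3, 5, 1, 4, 11, 2, 9.5, 6, 7.5, 7.5, 12, 9.5

Sorted (ascending): 256, 322, 331, 393, 394, 569, 580, 580, 582, 582, 588, 590
The 2 values of 580 occupy positions 7–8 → average rank (7+8)/2 = 7.5.
The 2 values of 582 occupy positions 9–10 → average rank (9+10)/2 = 9.5.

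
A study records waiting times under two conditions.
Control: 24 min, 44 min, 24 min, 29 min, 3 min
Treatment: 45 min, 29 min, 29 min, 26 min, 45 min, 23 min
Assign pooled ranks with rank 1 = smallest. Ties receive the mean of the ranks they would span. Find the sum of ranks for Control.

24

Sorted (ascending): 3, 23, 24, 24, 26, 29, 29, 29, 44, 45, 45
The 2 values of 24 occupy positions 3–4 → average rank (3+4)/2 = 3.5.
The 3 values of 29 occupy positions 6–8 → average rank 7.
The 2 values of 45 occupy positions 10–11 → average rank (10+11)/2 = 10.5.
Control values → pooled ranks: 24→3.5, 44→9, 24→3.5, 29→7, 3→1
Rank sum = 3.5 + 9 + 3.5 + 7 + 1 = 24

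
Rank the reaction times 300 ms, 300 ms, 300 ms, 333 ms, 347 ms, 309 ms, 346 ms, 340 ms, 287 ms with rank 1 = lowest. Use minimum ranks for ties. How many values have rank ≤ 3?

Sorted (ascending): 287, 300, 300, 300, 309, 333, 340, 346, 347
The 3 values of 300 occupy positions 2–4 → each gets rank 2.
Ranks ≤ 3: {1, 2, 2, 2} → 4 values.

4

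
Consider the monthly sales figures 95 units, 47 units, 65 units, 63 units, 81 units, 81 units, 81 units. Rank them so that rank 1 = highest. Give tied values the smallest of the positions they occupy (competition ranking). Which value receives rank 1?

95

Sorted (descending): 95, 81, 81, 81, 65, 63, 47
The 3 values of 81 occupy positions 2–4 → each gets rank 2.
Rank 1 → value 95.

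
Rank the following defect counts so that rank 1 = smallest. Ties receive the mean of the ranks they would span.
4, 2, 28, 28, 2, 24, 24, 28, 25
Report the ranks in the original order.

3, 1.5, 8, 8, 1.5, 4.5, 4.5, 8, 6

Sorted (ascending): 2, 2, 4, 24, 24, 25, 28, 28, 28
The 2 values of 2 occupy positions 1–2 → average rank (1+2)/2 = 1.5.
The 2 values of 24 occupy positions 4–5 → average rank (4+5)/2 = 4.5.
The 3 values of 28 occupy positions 7–9 → average rank 8.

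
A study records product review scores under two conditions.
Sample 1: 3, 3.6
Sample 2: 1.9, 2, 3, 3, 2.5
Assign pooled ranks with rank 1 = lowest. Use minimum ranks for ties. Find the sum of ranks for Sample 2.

14

Sorted (ascending): 1.9, 2, 2.5, 3, 3, 3, 3.6
The 3 values of 3 occupy positions 4–6 → each gets rank 4.
Sample 2 values → pooled ranks: 1.9→1, 2→2, 3→4, 3→4, 2.5→3
Rank sum = 1 + 2 + 4 + 4 + 3 = 14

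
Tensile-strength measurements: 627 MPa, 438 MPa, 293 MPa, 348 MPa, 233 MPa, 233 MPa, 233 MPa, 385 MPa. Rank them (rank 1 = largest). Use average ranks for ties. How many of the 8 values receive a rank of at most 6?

Sorted (descending): 627, 438, 385, 348, 293, 233, 233, 233
The 3 values of 233 occupy positions 6–8 → average rank 7.
Ranks ≤ 6: {1, 2, 3, 4, 5} → 5 values.

5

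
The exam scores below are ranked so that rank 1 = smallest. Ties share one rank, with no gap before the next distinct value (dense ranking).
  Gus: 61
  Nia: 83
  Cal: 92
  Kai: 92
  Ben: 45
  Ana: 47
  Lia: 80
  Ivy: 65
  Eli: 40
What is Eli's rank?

1

Sorted (ascending): 40, 45, 47, 61, 65, 80, 83, 92, 92
The 2 values of 92 share dense rank 8.
Remaining distinct values take the next consecutive integers.
Eli has value 40 → rank 1.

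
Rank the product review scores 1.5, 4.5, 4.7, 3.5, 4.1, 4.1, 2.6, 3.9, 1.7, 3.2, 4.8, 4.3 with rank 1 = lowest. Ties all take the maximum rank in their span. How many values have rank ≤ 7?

6

Sorted (ascending): 1.5, 1.7, 2.6, 3.2, 3.5, 3.9, 4.1, 4.1, 4.3, 4.5, 4.7, 4.8
The 2 values of 4.1 occupy positions 7–8 → each gets rank 8.
Ranks ≤ 7: {1, 2, 3, 4, 5, 6} → 6 values.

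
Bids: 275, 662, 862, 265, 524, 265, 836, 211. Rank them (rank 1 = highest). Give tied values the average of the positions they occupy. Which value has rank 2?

Sorted (descending): 862, 836, 662, 524, 275, 265, 265, 211
The 2 values of 265 occupy positions 6–7 → average rank (6+7)/2 = 6.5.
Rank 2 → value 836.

836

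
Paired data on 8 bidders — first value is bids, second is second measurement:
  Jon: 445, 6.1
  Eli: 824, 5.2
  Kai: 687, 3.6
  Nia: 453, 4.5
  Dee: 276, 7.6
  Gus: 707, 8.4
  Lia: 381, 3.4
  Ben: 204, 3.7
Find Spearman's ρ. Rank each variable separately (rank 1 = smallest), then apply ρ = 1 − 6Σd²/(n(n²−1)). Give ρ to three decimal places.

Ranks of variable 1: 4, 8, 6, 5, 2, 7, 3, 1
Ranks of variable 2: 6, 5, 2, 4, 7, 8, 1, 3
d = r₁ − r₂: -2, 3, 4, 1, -5, -1, 2, -2
d²: 4, 9, 16, 1, 25, 1, 4, 4; Σd² = 64
ρ = 1 − 6·64/(8·63) = 1 − 384/504 = 0.238

0.238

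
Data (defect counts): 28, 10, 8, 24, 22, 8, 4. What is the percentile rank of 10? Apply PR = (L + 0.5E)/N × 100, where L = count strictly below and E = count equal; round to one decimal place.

50.0

N = 7.
Strictly below 10: 3. Equal to 10: 1.
PR = (3 + 0.5·1)/7 × 100 = 50.0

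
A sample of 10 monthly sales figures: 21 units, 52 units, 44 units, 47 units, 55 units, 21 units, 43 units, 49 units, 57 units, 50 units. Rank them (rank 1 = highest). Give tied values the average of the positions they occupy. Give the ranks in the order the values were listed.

9.5, 3, 7, 6, 2, 9.5, 8, 5, 1, 4

Sorted (descending): 57, 55, 52, 50, 49, 47, 44, 43, 21, 21
The 2 values of 21 occupy positions 9–10 → average rank (9+10)/2 = 9.5.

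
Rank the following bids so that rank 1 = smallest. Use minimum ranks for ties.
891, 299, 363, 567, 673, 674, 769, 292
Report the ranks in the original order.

8, 2, 3, 4, 5, 6, 7, 1

Sorted (ascending): 292, 299, 363, 567, 673, 674, 769, 891
No ties — each value takes its position as its rank.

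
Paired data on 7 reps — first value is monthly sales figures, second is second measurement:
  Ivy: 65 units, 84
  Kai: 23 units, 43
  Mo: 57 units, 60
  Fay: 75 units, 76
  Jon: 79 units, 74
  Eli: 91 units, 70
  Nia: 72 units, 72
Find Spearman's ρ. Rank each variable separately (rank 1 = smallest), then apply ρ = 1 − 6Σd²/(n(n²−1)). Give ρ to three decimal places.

Ranks of variable 1: 3, 1, 2, 5, 6, 7, 4
Ranks of variable 2: 7, 1, 2, 6, 5, 3, 4
d = r₁ − r₂: -4, 0, 0, -1, 1, 4, 0
d²: 16, 0, 0, 1, 1, 16, 0; Σd² = 34
ρ = 1 − 6·34/(7·48) = 1 − 204/336 = 0.393

0.393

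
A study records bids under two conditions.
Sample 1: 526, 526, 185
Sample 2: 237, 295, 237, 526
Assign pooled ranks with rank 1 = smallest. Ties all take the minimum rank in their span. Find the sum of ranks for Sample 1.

11

Sorted (ascending): 185, 237, 237, 295, 526, 526, 526
The 2 values of 237 occupy positions 2–3 → each gets rank 2.
The 3 values of 526 occupy positions 5–7 → each gets rank 5.
Sample 1 values → pooled ranks: 526→5, 526→5, 185→1
Rank sum = 5 + 5 + 1 = 11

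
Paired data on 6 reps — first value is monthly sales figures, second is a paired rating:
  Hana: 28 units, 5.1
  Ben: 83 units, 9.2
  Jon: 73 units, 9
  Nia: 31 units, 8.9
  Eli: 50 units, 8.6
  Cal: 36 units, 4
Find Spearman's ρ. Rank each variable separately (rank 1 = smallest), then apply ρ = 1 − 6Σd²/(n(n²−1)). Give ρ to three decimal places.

Ranks of variable 1: 1, 6, 5, 2, 4, 3
Ranks of variable 2: 2, 6, 5, 4, 3, 1
d = r₁ − r₂: -1, 0, 0, -2, 1, 2
d²: 1, 0, 0, 4, 1, 4; Σd² = 10
ρ = 1 − 6·10/(6·35) = 1 − 60/210 = 0.714

0.714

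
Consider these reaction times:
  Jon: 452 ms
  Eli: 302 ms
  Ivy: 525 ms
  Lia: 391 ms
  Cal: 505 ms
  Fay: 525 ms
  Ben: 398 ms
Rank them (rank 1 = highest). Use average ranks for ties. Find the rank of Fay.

1.5

Sorted (descending): 525, 525, 505, 452, 398, 391, 302
The 2 values of 525 occupy positions 1–2 → average rank (1+2)/2 = 1.5.
Fay has value 525 ms → rank 1.5.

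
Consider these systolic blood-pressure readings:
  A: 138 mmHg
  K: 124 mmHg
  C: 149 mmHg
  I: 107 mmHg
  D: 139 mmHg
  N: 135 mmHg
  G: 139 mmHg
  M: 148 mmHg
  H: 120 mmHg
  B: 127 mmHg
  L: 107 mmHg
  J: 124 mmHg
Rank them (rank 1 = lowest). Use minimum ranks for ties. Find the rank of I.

1

Sorted (ascending): 107, 107, 120, 124, 124, 127, 135, 138, 139, 139, 148, 149
The 2 values of 107 occupy positions 1–2 → each gets rank 1.
The 2 values of 124 occupy positions 4–5 → each gets rank 4.
The 2 values of 139 occupy positions 9–10 → each gets rank 9.
I has value 107 mmHg → rank 1.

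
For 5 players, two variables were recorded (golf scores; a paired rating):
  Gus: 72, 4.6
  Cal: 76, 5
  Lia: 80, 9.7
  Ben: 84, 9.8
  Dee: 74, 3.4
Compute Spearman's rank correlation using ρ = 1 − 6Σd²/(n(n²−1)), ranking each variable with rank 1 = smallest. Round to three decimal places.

Ranks of variable 1: 1, 3, 4, 5, 2
Ranks of variable 2: 2, 3, 4, 5, 1
d = r₁ − r₂: -1, 0, 0, 0, 1
d²: 1, 0, 0, 0, 1; Σd² = 2
ρ = 1 − 6·2/(5·24) = 1 − 12/120 = 0.900

0.900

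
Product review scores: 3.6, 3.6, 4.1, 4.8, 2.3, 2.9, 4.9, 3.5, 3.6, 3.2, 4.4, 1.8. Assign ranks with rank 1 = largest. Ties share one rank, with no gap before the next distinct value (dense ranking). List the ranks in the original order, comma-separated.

5, 5, 4, 2, 9, 8, 1, 6, 5, 7, 3, 10

Sorted (descending): 4.9, 4.8, 4.4, 4.1, 3.6, 3.6, 3.6, 3.5, 3.2, 2.9, 2.3, 1.8
The 3 values of 3.6 share dense rank 5.
Remaining distinct values take the next consecutive integers.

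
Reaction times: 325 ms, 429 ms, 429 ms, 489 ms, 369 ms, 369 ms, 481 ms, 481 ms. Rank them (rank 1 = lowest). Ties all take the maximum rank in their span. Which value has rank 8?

Sorted (ascending): 325, 369, 369, 429, 429, 481, 481, 489
The 2 values of 369 occupy positions 2–3 → each gets rank 3.
The 2 values of 429 occupy positions 4–5 → each gets rank 5.
The 2 values of 481 occupy positions 6–7 → each gets rank 7.
Rank 8 → value 489.

489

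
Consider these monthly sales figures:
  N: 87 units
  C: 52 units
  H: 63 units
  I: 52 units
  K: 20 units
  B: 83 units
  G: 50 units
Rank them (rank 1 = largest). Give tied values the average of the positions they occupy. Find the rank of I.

4.5

Sorted (descending): 87, 83, 63, 52, 52, 50, 20
The 2 values of 52 occupy positions 4–5 → average rank (4+5)/2 = 4.5.
I has value 52 units → rank 4.5.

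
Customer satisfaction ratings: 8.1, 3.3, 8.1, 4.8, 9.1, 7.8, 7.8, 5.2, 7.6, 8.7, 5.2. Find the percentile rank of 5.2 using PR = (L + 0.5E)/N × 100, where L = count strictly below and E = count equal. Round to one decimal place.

N = 11.
Strictly below 5.2: 2. Equal to 5.2: 2.
PR = (2 + 0.5·2)/11 × 100 = 27.3

27.3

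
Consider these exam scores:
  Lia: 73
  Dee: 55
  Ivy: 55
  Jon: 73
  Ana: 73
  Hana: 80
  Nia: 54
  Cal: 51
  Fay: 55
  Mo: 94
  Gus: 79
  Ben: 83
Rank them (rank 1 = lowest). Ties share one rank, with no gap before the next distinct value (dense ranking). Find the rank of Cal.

1

Sorted (ascending): 51, 54, 55, 55, 55, 73, 73, 73, 79, 80, 83, 94
The 3 values of 55 share dense rank 3.
The 3 values of 73 share dense rank 4.
Remaining distinct values take the next consecutive integers.
Cal has value 51 → rank 1.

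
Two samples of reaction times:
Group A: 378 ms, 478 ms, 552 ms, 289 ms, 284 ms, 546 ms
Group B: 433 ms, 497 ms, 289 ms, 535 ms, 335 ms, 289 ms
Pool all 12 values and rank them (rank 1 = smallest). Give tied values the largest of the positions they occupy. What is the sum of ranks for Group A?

Sorted (ascending): 284, 289, 289, 289, 335, 378, 433, 478, 497, 535, 546, 552
The 3 values of 289 occupy positions 2–4 → each gets rank 4.
Group A values → pooled ranks: 378→6, 478→8, 552→12, 289→4, 284→1, 546→11
Rank sum = 6 + 8 + 12 + 4 + 1 + 11 = 42

42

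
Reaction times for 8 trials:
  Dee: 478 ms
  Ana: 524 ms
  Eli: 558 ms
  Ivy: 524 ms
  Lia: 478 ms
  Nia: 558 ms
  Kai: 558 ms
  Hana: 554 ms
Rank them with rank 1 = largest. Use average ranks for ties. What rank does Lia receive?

7.5

Sorted (descending): 558, 558, 558, 554, 524, 524, 478, 478
The 3 values of 558 occupy positions 1–3 → average rank 2.
The 2 values of 524 occupy positions 5–6 → average rank (5+6)/2 = 5.5.
The 2 values of 478 occupy positions 7–8 → average rank (7+8)/2 = 7.5.
Lia has value 478 ms → rank 7.5.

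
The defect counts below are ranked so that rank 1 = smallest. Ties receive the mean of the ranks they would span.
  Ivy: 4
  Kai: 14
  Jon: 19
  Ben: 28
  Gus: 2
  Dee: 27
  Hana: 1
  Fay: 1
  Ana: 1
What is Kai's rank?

6

Sorted (ascending): 1, 1, 1, 2, 4, 14, 19, 27, 28
The 3 values of 1 occupy positions 1–3 → average rank 2.
Kai has value 14 → rank 6.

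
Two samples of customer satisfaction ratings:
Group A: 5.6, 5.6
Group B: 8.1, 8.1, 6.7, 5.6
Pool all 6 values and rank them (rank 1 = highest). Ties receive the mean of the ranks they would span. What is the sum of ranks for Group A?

10

Sorted (descending): 8.1, 8.1, 6.7, 5.6, 5.6, 5.6
The 2 values of 8.1 occupy positions 1–2 → average rank (1+2)/2 = 1.5.
The 3 values of 5.6 occupy positions 4–6 → average rank 5.
Group A values → pooled ranks: 5.6→5, 5.6→5
Rank sum = 5 + 5 = 10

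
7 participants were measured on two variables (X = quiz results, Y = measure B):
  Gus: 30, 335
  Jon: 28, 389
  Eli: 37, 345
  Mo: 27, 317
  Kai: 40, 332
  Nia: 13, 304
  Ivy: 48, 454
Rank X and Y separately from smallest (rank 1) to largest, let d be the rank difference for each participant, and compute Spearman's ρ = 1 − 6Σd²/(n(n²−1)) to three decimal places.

Ranks of variable 1: 4, 3, 5, 2, 6, 1, 7
Ranks of variable 2: 4, 6, 5, 2, 3, 1, 7
d = r₁ − r₂: 0, -3, 0, 0, 3, 0, 0
d²: 0, 9, 0, 0, 9, 0, 0; Σd² = 18
ρ = 1 − 6·18/(7·48) = 1 − 108/336 = 0.679

0.679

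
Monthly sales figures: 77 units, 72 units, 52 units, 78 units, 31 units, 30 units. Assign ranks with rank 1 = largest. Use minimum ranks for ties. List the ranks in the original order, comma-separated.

2, 3, 4, 1, 5, 6

Sorted (descending): 78, 77, 72, 52, 31, 30
No ties — each value takes its position as its rank.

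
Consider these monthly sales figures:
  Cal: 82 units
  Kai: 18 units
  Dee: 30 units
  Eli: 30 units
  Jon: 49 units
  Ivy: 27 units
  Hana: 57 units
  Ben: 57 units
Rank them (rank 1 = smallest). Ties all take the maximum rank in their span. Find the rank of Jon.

Sorted (ascending): 18, 27, 30, 30, 49, 57, 57, 82
The 2 values of 30 occupy positions 3–4 → each gets rank 4.
The 2 values of 57 occupy positions 6–7 → each gets rank 7.
Jon has value 49 units → rank 5.

5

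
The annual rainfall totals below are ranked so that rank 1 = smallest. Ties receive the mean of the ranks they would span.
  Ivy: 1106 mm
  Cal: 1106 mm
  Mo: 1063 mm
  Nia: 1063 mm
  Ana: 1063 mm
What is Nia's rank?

Sorted (ascending): 1063, 1063, 1063, 1106, 1106
The 3 values of 1063 occupy positions 1–3 → average rank 2.
The 2 values of 1106 occupy positions 4–5 → average rank (4+5)/2 = 4.5.
Nia has value 1063 mm → rank 2.

2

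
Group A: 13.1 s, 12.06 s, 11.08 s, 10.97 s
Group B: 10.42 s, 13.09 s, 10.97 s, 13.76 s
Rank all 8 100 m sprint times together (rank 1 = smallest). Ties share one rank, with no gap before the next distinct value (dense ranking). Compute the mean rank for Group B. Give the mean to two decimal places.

3.75

Sorted (ascending): 10.42, 10.97, 10.97, 11.08, 12.06, 13.09, 13.1, 13.76
The 2 values of 10.97 share dense rank 2.
Remaining distinct values take the next consecutive integers.
Group B values → pooled ranks: 10.42→1, 13.09→5, 10.97→2, 13.76→7
Mean rank = (1 + 5 + 2 + 7) / 4 = 3.75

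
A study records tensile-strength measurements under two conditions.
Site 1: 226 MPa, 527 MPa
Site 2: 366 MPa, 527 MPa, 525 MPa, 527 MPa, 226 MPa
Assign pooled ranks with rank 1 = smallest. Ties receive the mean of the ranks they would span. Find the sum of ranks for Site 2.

Sorted (ascending): 226, 226, 366, 525, 527, 527, 527
The 2 values of 226 occupy positions 1–2 → average rank (1+2)/2 = 1.5.
The 3 values of 527 occupy positions 5–7 → average rank 6.
Site 2 values → pooled ranks: 366→3, 527→6, 525→4, 527→6, 226→1.5
Rank sum = 3 + 6 + 4 + 6 + 1.5 = 20.5

20.5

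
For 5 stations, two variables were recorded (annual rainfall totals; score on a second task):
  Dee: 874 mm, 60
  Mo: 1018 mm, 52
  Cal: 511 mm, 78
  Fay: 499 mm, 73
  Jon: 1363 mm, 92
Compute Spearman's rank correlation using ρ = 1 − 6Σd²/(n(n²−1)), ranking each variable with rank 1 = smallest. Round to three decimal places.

Ranks of variable 1: 3, 4, 2, 1, 5
Ranks of variable 2: 2, 1, 4, 3, 5
d = r₁ − r₂: 1, 3, -2, -2, 0
d²: 1, 9, 4, 4, 0; Σd² = 18
ρ = 1 − 6·18/(5·24) = 1 − 108/120 = 0.100

0.100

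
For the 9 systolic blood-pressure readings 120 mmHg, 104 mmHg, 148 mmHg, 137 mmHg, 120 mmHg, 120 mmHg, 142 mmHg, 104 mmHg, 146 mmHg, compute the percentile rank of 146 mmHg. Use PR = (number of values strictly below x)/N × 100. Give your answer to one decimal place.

N = 9.
Strictly below 146: 7. Equal to 146: 1.
PR = 7/9 × 100 = 77.8

77.8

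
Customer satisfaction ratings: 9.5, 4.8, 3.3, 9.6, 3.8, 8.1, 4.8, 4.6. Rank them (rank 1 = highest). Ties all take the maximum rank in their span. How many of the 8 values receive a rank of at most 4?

Sorted (descending): 9.6, 9.5, 8.1, 4.8, 4.8, 4.6, 3.8, 3.3
The 2 values of 4.8 occupy positions 4–5 → each gets rank 5.
Ranks ≤ 4: {1, 2, 3} → 3 values.

3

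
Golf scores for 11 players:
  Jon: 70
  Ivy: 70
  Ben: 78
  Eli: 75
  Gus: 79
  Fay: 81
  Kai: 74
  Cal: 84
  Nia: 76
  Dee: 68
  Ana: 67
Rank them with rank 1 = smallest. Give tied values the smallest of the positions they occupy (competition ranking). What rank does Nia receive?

Sorted (ascending): 67, 68, 70, 70, 74, 75, 76, 78, 79, 81, 84
The 2 values of 70 occupy positions 3–4 → each gets rank 3.
Nia has value 76 → rank 7.

7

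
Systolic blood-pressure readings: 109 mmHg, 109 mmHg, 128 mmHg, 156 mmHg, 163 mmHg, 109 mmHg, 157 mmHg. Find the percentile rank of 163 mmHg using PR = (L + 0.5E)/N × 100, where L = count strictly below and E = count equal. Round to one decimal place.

N = 7.
Strictly below 163: 6. Equal to 163: 1.
PR = (6 + 0.5·1)/7 × 100 = 92.9

92.9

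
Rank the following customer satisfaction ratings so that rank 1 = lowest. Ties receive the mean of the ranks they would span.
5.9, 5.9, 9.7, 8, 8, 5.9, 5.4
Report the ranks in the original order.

3, 3, 7, 5.5, 5.5, 3, 1

Sorted (ascending): 5.4, 5.9, 5.9, 5.9, 8, 8, 9.7
The 3 values of 5.9 occupy positions 2–4 → average rank 3.
The 2 values of 8 occupy positions 5–6 → average rank (5+6)/2 = 5.5.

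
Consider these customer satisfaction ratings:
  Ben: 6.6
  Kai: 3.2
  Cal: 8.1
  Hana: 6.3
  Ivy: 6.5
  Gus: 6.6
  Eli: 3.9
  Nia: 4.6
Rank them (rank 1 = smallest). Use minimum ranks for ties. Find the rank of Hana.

Sorted (ascending): 3.2, 3.9, 4.6, 6.3, 6.5, 6.6, 6.6, 8.1
The 2 values of 6.6 occupy positions 6–7 → each gets rank 6.
Hana has value 6.3 → rank 4.

4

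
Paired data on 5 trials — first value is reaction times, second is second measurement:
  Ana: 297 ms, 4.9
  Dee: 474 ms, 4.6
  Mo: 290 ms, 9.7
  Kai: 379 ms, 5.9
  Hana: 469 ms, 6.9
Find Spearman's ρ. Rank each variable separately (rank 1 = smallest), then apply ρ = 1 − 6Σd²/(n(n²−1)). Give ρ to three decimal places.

-0.600

Ranks of variable 1: 2, 5, 1, 3, 4
Ranks of variable 2: 2, 1, 5, 3, 4
d = r₁ − r₂: 0, 4, -4, 0, 0
d²: 0, 16, 16, 0, 0; Σd² = 32
ρ = 1 − 6·32/(5·24) = 1 − 192/120 = -0.600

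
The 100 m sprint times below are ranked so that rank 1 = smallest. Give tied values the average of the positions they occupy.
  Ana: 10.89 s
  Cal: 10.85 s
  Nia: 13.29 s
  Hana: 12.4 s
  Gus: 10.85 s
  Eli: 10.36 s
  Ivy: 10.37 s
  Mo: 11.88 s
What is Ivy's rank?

2

Sorted (ascending): 10.36, 10.37, 10.85, 10.85, 10.89, 11.88, 12.4, 13.29
The 2 values of 10.85 occupy positions 3–4 → average rank (3+4)/2 = 3.5.
Ivy has value 10.37 s → rank 2.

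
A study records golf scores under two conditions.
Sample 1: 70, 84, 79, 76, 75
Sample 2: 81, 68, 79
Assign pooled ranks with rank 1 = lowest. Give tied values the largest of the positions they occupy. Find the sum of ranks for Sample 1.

Sorted (ascending): 68, 70, 75, 76, 79, 79, 81, 84
The 2 values of 79 occupy positions 5–6 → each gets rank 6.
Sample 1 values → pooled ranks: 70→2, 84→8, 79→6, 76→4, 75→3
Rank sum = 2 + 8 + 6 + 4 + 3 = 23

23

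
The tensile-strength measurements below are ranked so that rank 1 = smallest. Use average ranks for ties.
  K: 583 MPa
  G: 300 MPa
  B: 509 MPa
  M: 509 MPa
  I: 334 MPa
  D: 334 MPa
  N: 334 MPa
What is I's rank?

3

Sorted (ascending): 300, 334, 334, 334, 509, 509, 583
The 3 values of 334 occupy positions 2–4 → average rank 3.
The 2 values of 509 occupy positions 5–6 → average rank (5+6)/2 = 5.5.
I has value 334 MPa → rank 3.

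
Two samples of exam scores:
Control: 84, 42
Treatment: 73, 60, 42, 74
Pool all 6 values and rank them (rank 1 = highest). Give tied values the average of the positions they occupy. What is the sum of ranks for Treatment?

14.5

Sorted (descending): 84, 74, 73, 60, 42, 42
The 2 values of 42 occupy positions 5–6 → average rank (5+6)/2 = 5.5.
Treatment values → pooled ranks: 73→3, 60→4, 42→5.5, 74→2
Rank sum = 3 + 4 + 5.5 + 2 = 14.5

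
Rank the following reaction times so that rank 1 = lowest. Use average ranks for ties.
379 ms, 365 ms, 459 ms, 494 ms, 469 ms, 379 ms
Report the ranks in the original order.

Sorted (ascending): 365, 379, 379, 459, 469, 494
The 2 values of 379 occupy positions 2–3 → average rank (2+3)/2 = 2.5.

2.5, 1, 4, 6, 5, 2.5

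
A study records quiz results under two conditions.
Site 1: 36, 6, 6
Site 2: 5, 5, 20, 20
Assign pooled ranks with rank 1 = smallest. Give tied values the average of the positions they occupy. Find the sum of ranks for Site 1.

Sorted (ascending): 5, 5, 6, 6, 20, 20, 36
The 2 values of 5 occupy positions 1–2 → average rank (1+2)/2 = 1.5.
The 2 values of 6 occupy positions 3–4 → average rank (3+4)/2 = 3.5.
The 2 values of 20 occupy positions 5–6 → average rank (5+6)/2 = 5.5.
Site 1 values → pooled ranks: 36→7, 6→3.5, 6→3.5
Rank sum = 7 + 3.5 + 3.5 = 14

14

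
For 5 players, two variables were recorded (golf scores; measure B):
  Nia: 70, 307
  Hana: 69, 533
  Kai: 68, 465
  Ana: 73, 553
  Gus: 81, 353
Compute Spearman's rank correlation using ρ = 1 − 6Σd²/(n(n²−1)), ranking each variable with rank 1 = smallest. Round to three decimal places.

Ranks of variable 1: 3, 2, 1, 4, 5
Ranks of variable 2: 1, 4, 3, 5, 2
d = r₁ − r₂: 2, -2, -2, -1, 3
d²: 4, 4, 4, 1, 9; Σd² = 22
ρ = 1 − 6·22/(5·24) = 1 − 132/120 = -0.100

-0.100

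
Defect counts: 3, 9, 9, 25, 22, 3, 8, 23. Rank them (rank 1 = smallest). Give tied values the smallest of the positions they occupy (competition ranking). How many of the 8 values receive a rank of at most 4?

Sorted (ascending): 3, 3, 8, 9, 9, 22, 23, 25
The 2 values of 3 occupy positions 1–2 → each gets rank 1.
The 2 values of 9 occupy positions 4–5 → each gets rank 4.
Ranks ≤ 4: {1, 1, 3, 4, 4} → 5 values.

5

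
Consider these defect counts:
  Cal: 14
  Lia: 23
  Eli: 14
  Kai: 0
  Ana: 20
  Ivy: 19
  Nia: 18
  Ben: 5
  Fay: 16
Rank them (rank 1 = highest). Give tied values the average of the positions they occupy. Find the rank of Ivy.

3

Sorted (descending): 23, 20, 19, 18, 16, 14, 14, 5, 0
The 2 values of 14 occupy positions 6–7 → average rank (6+7)/2 = 6.5.
Ivy has value 19 → rank 3.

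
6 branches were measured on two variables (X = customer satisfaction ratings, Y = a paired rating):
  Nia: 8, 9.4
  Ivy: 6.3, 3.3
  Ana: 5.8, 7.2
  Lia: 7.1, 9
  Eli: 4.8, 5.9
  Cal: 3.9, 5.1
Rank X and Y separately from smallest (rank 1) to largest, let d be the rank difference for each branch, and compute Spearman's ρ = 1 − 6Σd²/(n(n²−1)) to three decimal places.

Ranks of variable 1: 6, 4, 3, 5, 2, 1
Ranks of variable 2: 6, 1, 4, 5, 3, 2
d = r₁ − r₂: 0, 3, -1, 0, -1, -1
d²: 0, 9, 1, 0, 1, 1; Σd² = 12
ρ = 1 − 6·12/(6·35) = 1 − 72/210 = 0.657

0.657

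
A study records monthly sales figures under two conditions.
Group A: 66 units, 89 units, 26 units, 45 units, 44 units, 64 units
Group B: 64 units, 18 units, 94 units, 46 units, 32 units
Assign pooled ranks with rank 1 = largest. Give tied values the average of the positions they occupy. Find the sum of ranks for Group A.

Sorted (descending): 94, 89, 66, 64, 64, 46, 45, 44, 32, 26, 18
The 2 values of 64 occupy positions 4–5 → average rank (4+5)/2 = 4.5.
Group A values → pooled ranks: 66→3, 89→2, 26→10, 45→7, 44→8, 64→4.5
Rank sum = 3 + 2 + 10 + 7 + 8 + 4.5 = 34.5

34.5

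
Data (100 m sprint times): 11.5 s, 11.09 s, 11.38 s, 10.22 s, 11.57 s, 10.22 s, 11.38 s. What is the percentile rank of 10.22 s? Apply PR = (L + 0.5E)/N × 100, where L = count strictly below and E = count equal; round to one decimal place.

N = 7.
Strictly below 10.22: 0. Equal to 10.22: 2.
PR = (0 + 0.5·2)/7 × 100 = 14.3

14.3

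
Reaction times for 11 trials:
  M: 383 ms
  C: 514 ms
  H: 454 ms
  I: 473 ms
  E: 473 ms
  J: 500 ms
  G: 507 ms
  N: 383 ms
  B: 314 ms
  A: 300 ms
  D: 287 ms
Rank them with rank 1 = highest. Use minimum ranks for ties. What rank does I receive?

4

Sorted (descending): 514, 507, 500, 473, 473, 454, 383, 383, 314, 300, 287
The 2 values of 473 occupy positions 4–5 → each gets rank 4.
The 2 values of 383 occupy positions 7–8 → each gets rank 7.
I has value 473 ms → rank 4.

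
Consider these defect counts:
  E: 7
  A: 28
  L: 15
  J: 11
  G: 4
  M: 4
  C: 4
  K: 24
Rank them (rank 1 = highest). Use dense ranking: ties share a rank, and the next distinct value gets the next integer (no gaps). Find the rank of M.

6

Sorted (descending): 28, 24, 15, 11, 7, 4, 4, 4
The 3 values of 4 share dense rank 6.
Remaining distinct values take the next consecutive integers.
M has value 4 → rank 6.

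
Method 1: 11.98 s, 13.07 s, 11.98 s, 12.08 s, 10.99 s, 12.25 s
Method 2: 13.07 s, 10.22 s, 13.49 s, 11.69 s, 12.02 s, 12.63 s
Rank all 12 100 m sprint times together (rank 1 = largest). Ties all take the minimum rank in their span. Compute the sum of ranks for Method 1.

Sorted (descending): 13.49, 13.07, 13.07, 12.63, 12.25, 12.08, 12.02, 11.98, 11.98, 11.69, 10.99, 10.22
The 2 values of 13.07 occupy positions 2–3 → each gets rank 2.
The 2 values of 11.98 occupy positions 8–9 → each gets rank 8.
Method 1 values → pooled ranks: 11.98→8, 13.07→2, 11.98→8, 12.08→6, 10.99→11, 12.25→5
Rank sum = 8 + 2 + 8 + 6 + 11 + 5 = 40

40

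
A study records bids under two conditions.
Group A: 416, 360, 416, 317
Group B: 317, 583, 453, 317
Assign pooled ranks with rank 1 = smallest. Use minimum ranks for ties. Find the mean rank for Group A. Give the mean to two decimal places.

Sorted (ascending): 317, 317, 317, 360, 416, 416, 453, 583
The 3 values of 317 occupy positions 1–3 → each gets rank 1.
The 2 values of 416 occupy positions 5–6 → each gets rank 5.
Group A values → pooled ranks: 416→5, 360→4, 416→5, 317→1
Mean rank = (5 + 4 + 5 + 1) / 4 = 3.75

3.75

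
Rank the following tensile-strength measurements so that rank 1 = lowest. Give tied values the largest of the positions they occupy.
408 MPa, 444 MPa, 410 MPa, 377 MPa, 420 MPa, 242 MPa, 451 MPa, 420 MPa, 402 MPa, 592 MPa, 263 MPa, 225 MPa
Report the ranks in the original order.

Sorted (ascending): 225, 242, 263, 377, 402, 408, 410, 420, 420, 444, 451, 592
The 2 values of 420 occupy positions 8–9 → each gets rank 9.

6, 10, 7, 4, 9, 2, 11, 9, 5, 12, 3, 1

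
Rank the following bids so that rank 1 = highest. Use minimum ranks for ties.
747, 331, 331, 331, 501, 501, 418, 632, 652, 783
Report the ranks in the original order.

2, 8, 8, 8, 5, 5, 7, 4, 3, 1

Sorted (descending): 783, 747, 652, 632, 501, 501, 418, 331, 331, 331
The 2 values of 501 occupy positions 5–6 → each gets rank 5.
The 3 values of 331 occupy positions 8–10 → each gets rank 8.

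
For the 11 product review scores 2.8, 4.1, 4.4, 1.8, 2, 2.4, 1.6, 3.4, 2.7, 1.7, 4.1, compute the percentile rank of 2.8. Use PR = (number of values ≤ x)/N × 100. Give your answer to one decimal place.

63.6

N = 11.
Strictly below 2.8: 6. Equal to 2.8: 1.
PR = 7/11 × 100 = 63.6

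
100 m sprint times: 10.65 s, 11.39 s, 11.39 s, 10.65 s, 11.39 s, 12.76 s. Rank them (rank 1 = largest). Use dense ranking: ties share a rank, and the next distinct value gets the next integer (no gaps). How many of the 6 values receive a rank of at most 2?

4

Sorted (descending): 12.76, 11.39, 11.39, 11.39, 10.65, 10.65
The 3 values of 11.39 share dense rank 2.
The 2 values of 10.65 share dense rank 3.
Remaining distinct values take the next consecutive integers.
Ranks ≤ 2: {1, 2, 2, 2} → 4 values.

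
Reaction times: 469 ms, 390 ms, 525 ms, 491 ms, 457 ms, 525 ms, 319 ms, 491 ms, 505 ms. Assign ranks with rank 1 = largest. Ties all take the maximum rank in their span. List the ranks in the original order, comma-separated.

6, 8, 2, 5, 7, 2, 9, 5, 3

Sorted (descending): 525, 525, 505, 491, 491, 469, 457, 390, 319
The 2 values of 525 occupy positions 1–2 → each gets rank 2.
The 2 values of 491 occupy positions 4–5 → each gets rank 5.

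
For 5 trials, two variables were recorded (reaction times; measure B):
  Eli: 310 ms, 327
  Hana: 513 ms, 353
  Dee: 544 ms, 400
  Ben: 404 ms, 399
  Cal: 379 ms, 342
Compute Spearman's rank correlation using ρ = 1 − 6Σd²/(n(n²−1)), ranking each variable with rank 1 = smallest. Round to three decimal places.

0.900

Ranks of variable 1: 1, 4, 5, 3, 2
Ranks of variable 2: 1, 3, 5, 4, 2
d = r₁ − r₂: 0, 1, 0, -1, 0
d²: 0, 1, 0, 1, 0; Σd² = 2
ρ = 1 − 6·2/(5·24) = 1 − 12/120 = 0.900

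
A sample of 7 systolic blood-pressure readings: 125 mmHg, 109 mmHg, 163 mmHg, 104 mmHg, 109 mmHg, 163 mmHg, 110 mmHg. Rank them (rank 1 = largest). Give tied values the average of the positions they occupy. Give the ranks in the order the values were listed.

Sorted (descending): 163, 163, 125, 110, 109, 109, 104
The 2 values of 163 occupy positions 1–2 → average rank (1+2)/2 = 1.5.
The 2 values of 109 occupy positions 5–6 → average rank (5+6)/2 = 5.5.

3, 5.5, 1.5, 7, 5.5, 1.5, 4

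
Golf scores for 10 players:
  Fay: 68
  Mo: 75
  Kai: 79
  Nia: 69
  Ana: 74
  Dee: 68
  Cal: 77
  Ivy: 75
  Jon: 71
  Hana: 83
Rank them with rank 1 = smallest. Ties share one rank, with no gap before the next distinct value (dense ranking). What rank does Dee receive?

Sorted (ascending): 68, 68, 69, 71, 74, 75, 75, 77, 79, 83
The 2 values of 68 share dense rank 1.
The 2 values of 75 share dense rank 5.
Remaining distinct values take the next consecutive integers.
Dee has value 68 → rank 1.

1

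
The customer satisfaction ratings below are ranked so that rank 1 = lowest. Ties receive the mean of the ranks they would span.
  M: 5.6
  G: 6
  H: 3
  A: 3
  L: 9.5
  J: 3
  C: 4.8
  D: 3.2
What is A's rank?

2

Sorted (ascending): 3, 3, 3, 3.2, 4.8, 5.6, 6, 9.5
The 3 values of 3 occupy positions 1–3 → average rank 2.
A has value 3 → rank 2.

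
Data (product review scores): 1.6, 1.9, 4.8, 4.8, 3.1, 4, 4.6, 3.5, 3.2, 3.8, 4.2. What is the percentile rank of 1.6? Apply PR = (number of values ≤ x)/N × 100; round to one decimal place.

9.1

N = 11.
Strictly below 1.6: 0. Equal to 1.6: 1.
PR = 1/11 × 100 = 9.1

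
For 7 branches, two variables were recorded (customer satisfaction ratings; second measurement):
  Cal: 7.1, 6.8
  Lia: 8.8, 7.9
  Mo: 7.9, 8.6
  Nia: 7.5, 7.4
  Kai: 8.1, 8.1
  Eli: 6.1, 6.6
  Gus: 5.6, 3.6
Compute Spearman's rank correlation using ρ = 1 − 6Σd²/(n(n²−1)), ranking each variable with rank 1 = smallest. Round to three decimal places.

0.857

Ranks of variable 1: 3, 7, 5, 4, 6, 2, 1
Ranks of variable 2: 3, 5, 7, 4, 6, 2, 1
d = r₁ − r₂: 0, 2, -2, 0, 0, 0, 0
d²: 0, 4, 4, 0, 0, 0, 0; Σd² = 8
ρ = 1 − 6·8/(7·48) = 1 − 48/336 = 0.857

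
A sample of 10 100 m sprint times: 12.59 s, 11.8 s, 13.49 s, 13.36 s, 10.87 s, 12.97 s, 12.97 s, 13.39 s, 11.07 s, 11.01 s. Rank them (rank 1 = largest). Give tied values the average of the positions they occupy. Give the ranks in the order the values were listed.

Sorted (descending): 13.49, 13.39, 13.36, 12.97, 12.97, 12.59, 11.8, 11.07, 11.01, 10.87
The 2 values of 12.97 occupy positions 4–5 → average rank (4+5)/2 = 4.5.

6, 7, 1, 3, 10, 4.5, 4.5, 2, 8, 9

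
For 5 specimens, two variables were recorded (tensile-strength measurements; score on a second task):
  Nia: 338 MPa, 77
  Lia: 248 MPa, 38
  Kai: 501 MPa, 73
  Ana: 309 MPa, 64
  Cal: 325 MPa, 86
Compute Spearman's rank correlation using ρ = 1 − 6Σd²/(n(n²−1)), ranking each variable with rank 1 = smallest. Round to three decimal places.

0.600

Ranks of variable 1: 4, 1, 5, 2, 3
Ranks of variable 2: 4, 1, 3, 2, 5
d = r₁ − r₂: 0, 0, 2, 0, -2
d²: 0, 0, 4, 0, 4; Σd² = 8
ρ = 1 − 6·8/(5·24) = 1 − 48/120 = 0.600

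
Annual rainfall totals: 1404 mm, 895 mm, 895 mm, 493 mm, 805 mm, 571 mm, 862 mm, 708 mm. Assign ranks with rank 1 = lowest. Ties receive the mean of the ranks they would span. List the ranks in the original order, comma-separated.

Sorted (ascending): 493, 571, 708, 805, 862, 895, 895, 1404
The 2 values of 895 occupy positions 6–7 → average rank (6+7)/2 = 6.5.

8, 6.5, 6.5, 1, 4, 2, 5, 3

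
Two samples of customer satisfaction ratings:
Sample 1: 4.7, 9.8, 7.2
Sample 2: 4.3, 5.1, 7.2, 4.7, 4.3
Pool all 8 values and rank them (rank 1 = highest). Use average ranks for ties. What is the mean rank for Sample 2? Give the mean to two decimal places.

5.40

Sorted (descending): 9.8, 7.2, 7.2, 5.1, 4.7, 4.7, 4.3, 4.3
The 2 values of 7.2 occupy positions 2–3 → average rank (2+3)/2 = 2.5.
The 2 values of 4.7 occupy positions 5–6 → average rank (5+6)/2 = 5.5.
The 2 values of 4.3 occupy positions 7–8 → average rank (7+8)/2 = 7.5.
Sample 2 values → pooled ranks: 4.3→7.5, 5.1→4, 7.2→2.5, 4.7→5.5, 4.3→7.5
Mean rank = (7.5 + 4 + 2.5 + 5.5 + 7.5) / 5 = 5.40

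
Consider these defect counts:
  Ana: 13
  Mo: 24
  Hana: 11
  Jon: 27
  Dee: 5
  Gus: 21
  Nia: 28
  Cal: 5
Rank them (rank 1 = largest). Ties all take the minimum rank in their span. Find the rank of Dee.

Sorted (descending): 28, 27, 24, 21, 13, 11, 5, 5
The 2 values of 5 occupy positions 7–8 → each gets rank 7.
Dee has value 5 → rank 7.

7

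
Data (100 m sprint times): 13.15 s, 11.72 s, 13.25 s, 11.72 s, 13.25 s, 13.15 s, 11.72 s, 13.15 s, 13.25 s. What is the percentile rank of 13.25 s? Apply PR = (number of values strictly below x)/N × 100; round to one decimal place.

N = 9.
Strictly below 13.25: 6. Equal to 13.25: 3.
PR = 6/9 × 100 = 66.7

66.7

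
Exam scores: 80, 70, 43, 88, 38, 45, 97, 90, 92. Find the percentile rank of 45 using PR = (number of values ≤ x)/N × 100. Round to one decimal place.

N = 9.
Strictly below 45: 2. Equal to 45: 1.
PR = 3/9 × 100 = 33.3

33.3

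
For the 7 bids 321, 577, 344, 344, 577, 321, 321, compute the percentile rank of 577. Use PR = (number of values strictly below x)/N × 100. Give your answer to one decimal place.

71.4

N = 7.
Strictly below 577: 5. Equal to 577: 2.
PR = 5/7 × 100 = 71.4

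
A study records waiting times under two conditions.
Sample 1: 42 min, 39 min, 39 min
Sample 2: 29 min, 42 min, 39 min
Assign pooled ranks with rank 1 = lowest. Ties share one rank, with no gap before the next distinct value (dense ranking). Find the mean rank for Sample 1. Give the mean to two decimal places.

Sorted (ascending): 29, 39, 39, 39, 42, 42
The 3 values of 39 share dense rank 2.
The 2 values of 42 share dense rank 3.
Remaining distinct values take the next consecutive integers.
Sample 1 values → pooled ranks: 42→3, 39→2, 39→2
Mean rank = (3 + 2 + 2) / 3 = 2.33

2.33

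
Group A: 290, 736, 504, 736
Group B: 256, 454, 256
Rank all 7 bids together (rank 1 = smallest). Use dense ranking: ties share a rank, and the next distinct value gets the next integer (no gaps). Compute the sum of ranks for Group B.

5

Sorted (ascending): 256, 256, 290, 454, 504, 736, 736
The 2 values of 256 share dense rank 1.
The 2 values of 736 share dense rank 5.
Remaining distinct values take the next consecutive integers.
Group B values → pooled ranks: 256→1, 454→3, 256→1
Rank sum = 1 + 3 + 1 = 5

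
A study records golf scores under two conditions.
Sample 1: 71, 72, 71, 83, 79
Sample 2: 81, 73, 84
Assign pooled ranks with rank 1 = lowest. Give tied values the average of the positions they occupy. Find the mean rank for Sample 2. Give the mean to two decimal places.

Sorted (ascending): 71, 71, 72, 73, 79, 81, 83, 84
The 2 values of 71 occupy positions 1–2 → average rank (1+2)/2 = 1.5.
Sample 2 values → pooled ranks: 81→6, 73→4, 84→8
Mean rank = (6 + 4 + 8) / 3 = 6.00

6.00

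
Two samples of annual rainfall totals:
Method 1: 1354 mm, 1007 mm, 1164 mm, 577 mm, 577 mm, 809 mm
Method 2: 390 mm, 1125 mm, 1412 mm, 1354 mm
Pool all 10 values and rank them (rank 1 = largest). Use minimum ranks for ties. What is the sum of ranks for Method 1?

35

Sorted (descending): 1412, 1354, 1354, 1164, 1125, 1007, 809, 577, 577, 390
The 2 values of 1354 occupy positions 2–3 → each gets rank 2.
The 2 values of 577 occupy positions 8–9 → each gets rank 8.
Method 1 values → pooled ranks: 1354→2, 1007→6, 1164→4, 577→8, 577→8, 809→7
Rank sum = 2 + 6 + 4 + 8 + 8 + 7 = 35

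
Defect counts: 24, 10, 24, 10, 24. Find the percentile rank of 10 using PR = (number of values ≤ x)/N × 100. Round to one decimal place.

40.0

N = 5.
Strictly below 10: 0. Equal to 10: 2.
PR = 2/5 × 100 = 40.0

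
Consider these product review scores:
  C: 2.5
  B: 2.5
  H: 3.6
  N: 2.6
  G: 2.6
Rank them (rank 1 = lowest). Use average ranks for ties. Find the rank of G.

Sorted (ascending): 2.5, 2.5, 2.6, 2.6, 3.6
The 2 values of 2.5 occupy positions 1–2 → average rank (1+2)/2 = 1.5.
The 2 values of 2.6 occupy positions 3–4 → average rank (3+4)/2 = 3.5.
G has value 2.6 → rank 3.5.

3.5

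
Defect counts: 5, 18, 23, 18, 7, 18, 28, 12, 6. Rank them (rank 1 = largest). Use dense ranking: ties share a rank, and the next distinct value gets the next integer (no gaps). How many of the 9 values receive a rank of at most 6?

Sorted (descending): 28, 23, 18, 18, 18, 12, 7, 6, 5
The 3 values of 18 share dense rank 3.
Remaining distinct values take the next consecutive integers.
Ranks ≤ 6: {1, 2, 3, 3, 3, 4, 5, 6} → 8 values.

8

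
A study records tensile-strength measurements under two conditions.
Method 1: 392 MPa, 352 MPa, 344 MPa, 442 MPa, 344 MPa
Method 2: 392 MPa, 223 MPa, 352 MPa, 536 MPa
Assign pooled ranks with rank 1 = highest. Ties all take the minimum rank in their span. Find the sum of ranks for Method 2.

18

Sorted (descending): 536, 442, 392, 392, 352, 352, 344, 344, 223
The 2 values of 392 occupy positions 3–4 → each gets rank 3.
The 2 values of 352 occupy positions 5–6 → each gets rank 5.
The 2 values of 344 occupy positions 7–8 → each gets rank 7.
Method 2 values → pooled ranks: 392→3, 223→9, 352→5, 536→1
Rank sum = 3 + 9 + 5 + 1 = 18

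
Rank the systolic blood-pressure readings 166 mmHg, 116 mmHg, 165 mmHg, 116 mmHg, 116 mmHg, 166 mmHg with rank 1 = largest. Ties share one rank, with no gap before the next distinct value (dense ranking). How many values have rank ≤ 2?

3

Sorted (descending): 166, 166, 165, 116, 116, 116
The 2 values of 166 share dense rank 1.
The 3 values of 116 share dense rank 3.
Remaining distinct values take the next consecutive integers.
Ranks ≤ 2: {1, 1, 2} → 3 values.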